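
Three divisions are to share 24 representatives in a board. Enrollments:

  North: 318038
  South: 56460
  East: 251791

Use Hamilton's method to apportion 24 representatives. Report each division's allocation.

Standard divisor: 626289 ÷ 24 ≈ 26095.375.
Standard quotas: North 12.1875, South 2.1636, East 9.6489.
Lower quotas: North 12, South 2, East 9 (sum 23, leaving 1 seat).
Remainders in descending order: East 0.6489, North 0.1875, South 0.1636.
Largest remainder: East receives the extra seat.

North=12, South=2, East=10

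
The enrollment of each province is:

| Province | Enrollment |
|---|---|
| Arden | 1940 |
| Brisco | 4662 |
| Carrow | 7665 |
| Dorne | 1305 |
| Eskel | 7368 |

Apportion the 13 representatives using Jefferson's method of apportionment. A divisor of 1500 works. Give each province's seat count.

Arden 1, Brisco 3, Carrow 5, Dorne 0, Eskel 4

With modified divisor 1500: modified quotas Arden 1.293, Brisco 3.108, Carrow 5.110, Dorne 0.870, Eskel 4.912.
Rounding down: Arden 1, Brisco 3, Carrow 5, Dorne 0, Eskel 4 (total 13).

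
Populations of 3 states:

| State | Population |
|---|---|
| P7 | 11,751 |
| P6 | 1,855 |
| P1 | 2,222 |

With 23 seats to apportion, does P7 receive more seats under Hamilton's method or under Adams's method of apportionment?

Hamilton

Hamilton: P7 17, P6 3, P1 3.
Adams: P7 16, P6 3, P1 4.
P7 gets 17 under Hamilton and 16 under Adams.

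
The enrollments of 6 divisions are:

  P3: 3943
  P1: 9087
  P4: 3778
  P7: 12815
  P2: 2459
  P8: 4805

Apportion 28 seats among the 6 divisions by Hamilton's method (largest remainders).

The standard divisor is 36887/28 ≈ 1317.393.
Standard quotas: P3 2.9930, P1 6.8977, P4 2.8678, P7 9.7275, P2 1.8666, P8 3.6474.
Lower quotas: P3 2, P1 6, P4 2, P7 9, P2 1, P8 3 (sum 23, leaving 5 seats).
Remainders in descending order: P3 0.9930, P1 0.8977, P4 0.8678, P2 0.8666, P7 0.7275, P8 0.6474.
The surplus seats go to P3, P1, P4, P2, P7.

P3: 3, P1: 7, P4: 3, P7: 10, P2: 2, P8: 3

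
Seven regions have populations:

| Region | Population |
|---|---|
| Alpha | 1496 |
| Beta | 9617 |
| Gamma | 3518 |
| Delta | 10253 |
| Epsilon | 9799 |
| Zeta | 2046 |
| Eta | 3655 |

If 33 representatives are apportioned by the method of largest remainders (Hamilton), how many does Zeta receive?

Standard divisor: 40384 ÷ 33 ≈ 1223.758.
Standard quotas: Alpha 1.2225, Beta 7.8586, Gamma 2.8748, Delta 8.3783, Epsilon 8.0073, Zeta 1.6719, Eta 2.9867.
Lower quotas: Alpha 1, Beta 7, Gamma 2, Delta 8, Epsilon 8, Zeta 1, Eta 2 (sum 29, leaving 4 seats).
Remainders in descending order: Eta 0.9867, Gamma 0.8748, Beta 0.8586, Zeta 0.6719, Delta 0.3783, Alpha 0.2225, Epsilon 0.0073.
The surplus seats go to Eta, Gamma, Beta, Zeta.
Zeta receives 2.

2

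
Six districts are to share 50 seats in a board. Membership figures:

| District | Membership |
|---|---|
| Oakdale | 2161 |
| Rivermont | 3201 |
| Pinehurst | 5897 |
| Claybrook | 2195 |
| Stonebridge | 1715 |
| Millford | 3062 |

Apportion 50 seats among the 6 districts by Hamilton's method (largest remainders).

Standard divisor: 18231 ÷ 50 ≈ 364.62.
Standard quotas: Oakdale 5.9267, Rivermont 8.7790, Pinehurst 16.1730, Claybrook 6.0200, Stonebridge 4.7035, Millford 8.3978.
Lower quotas: Oakdale 5, Rivermont 8, Pinehurst 16, Claybrook 6, Stonebridge 4, Millford 8 (sum 47, leaving 3 seats).
Remainders in descending order: Oakdale 0.9267, Rivermont 0.7790, Stonebridge 0.7035, Millford 0.3978, Pinehurst 0.1730, Claybrook 0.0200.
Largest remainders: Oakdale, Rivermont, Stonebridge receive the extra seats.

Oakdale 6, Rivermont 9, Pinehurst 16, Claybrook 6, Stonebridge 5, Millford 8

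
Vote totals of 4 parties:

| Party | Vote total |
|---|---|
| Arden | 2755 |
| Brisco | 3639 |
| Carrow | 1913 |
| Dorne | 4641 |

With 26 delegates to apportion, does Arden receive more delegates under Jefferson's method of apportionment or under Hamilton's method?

Hamilton

Jefferson: Arden 5, Brisco 7, Carrow 4, Dorne 10.
Hamilton: Arden 6, Brisco 7, Carrow 4, Dorne 9.
Arden gets 5 under Jefferson and 6 under Hamilton.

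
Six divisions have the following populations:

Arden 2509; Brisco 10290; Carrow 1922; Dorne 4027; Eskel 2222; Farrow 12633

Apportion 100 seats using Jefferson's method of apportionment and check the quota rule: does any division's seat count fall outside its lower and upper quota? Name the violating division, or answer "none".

Standard quotas: Arden 7.467, Brisco 30.622, Carrow 5.720, Dorne 11.984, Eskel 6.613, Farrow 37.595.
Jefferson allocation: Arden 7, Brisco 31, Carrow 5, Dorne 12, Eskel 6, Farrow 39.
Farrow has quota 37.595 (lower 37, upper 38) but receives 39 — outside the quota interval.

Farrow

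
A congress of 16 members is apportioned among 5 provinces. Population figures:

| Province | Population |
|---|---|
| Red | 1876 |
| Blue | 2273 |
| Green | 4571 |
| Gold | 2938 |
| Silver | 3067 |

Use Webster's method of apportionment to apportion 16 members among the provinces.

Red: 2; Blue: 3; Green: 5; Gold: 3; Silver: 3

Standard divisor 14725/16 ≈ 920.312; standard quotas: Red 2.038, Blue 2.470, Green 4.967, Gold 3.192, Silver 3.333.
Rounding to the nearest integer gives 2, 2, 5, 3, 3 = 15 seats, so the divisor must be adjusted.
With modified divisor 900: modified quotas Red 2.084, Blue 2.526, Green 5.079, Gold 3.264, Silver 3.408.
Rounding to the nearest integer: Red 2, Blue 3, Green 5, Gold 3, Silver 3 (total 16).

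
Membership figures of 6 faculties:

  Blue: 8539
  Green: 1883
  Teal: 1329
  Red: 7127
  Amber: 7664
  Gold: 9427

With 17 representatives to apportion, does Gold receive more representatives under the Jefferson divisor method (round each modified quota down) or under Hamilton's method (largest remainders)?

Jefferson

Jefferson: Blue 4, Green 1, Teal 0, Red 3, Amber 4, Gold 5.
Hamilton: Blue 4, Green 1, Teal 1, Red 3, Amber 4, Gold 4.
Gold gets 5 under Jefferson and 4 under Hamilton.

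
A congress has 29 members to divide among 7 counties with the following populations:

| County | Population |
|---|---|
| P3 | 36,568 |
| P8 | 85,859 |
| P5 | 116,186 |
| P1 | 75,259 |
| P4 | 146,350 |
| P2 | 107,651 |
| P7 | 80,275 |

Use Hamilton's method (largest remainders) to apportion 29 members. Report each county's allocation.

P3 2; P8 4; P5 5; P1 3; P4 6; P2 5; P7 4

Standard divisor: 648148 ÷ 29 ≈ 22349.931.
Standard quotas: P3 1.6362, P8 3.8416, P5 5.1985, P1 3.3673, P4 6.5481, P2 4.8166, P7 3.5917.
Lower quotas: P3 1, P8 3, P5 5, P1 3, P4 6, P2 4, P7 3 (sum 25, leaving 4 seats).
Remainders in descending order: P8 0.8416, P2 0.8166, P3 0.6362, P7 0.5917, P4 0.5481, P1 0.3673, P5 0.1985.
The surplus seats go to P8, P2, P3, P7.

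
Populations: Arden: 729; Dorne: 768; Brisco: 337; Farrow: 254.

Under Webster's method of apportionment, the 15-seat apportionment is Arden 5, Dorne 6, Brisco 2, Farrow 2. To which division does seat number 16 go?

Brisco

Priority for the next seat is population ÷ (current seats + 0.5).
Priorities: Arden 132.545, Dorne 118.154, Brisco 134.800, Farrow 101.600.
Highest priority: Brisco.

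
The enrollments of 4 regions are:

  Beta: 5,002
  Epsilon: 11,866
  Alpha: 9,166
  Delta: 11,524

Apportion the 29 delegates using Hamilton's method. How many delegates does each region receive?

Total 37558; standard divisor 37558/29 ≈ 1295.103.
Standard quotas: Beta 3.8622, Epsilon 9.1622, Alpha 7.0774, Delta 8.8981.
Lower quotas: Beta 3, Epsilon 9, Alpha 7, Delta 8 (sum 27, leaving 2 seats).
Remainders in descending order: Delta 0.8981, Beta 0.8622, Epsilon 0.1622, Alpha 0.0774.
Largest remainders: Delta, Beta receive the extra seats.

Beta 4, Epsilon 9, Alpha 7, Delta 9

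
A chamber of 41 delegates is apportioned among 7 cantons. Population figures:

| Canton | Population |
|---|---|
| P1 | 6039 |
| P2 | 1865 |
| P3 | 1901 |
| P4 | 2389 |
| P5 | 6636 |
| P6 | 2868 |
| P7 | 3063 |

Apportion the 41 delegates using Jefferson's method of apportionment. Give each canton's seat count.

Standard divisor 24761/41 ≈ 603.927; standard quotas: P1 10.000, P2 3.088, P3 3.148, P4 3.956, P5 10.988, P6 4.749, P7 5.072.
Rounding down gives 9, 3, 3, 3, 10, 4, 5 = 37 seats, so the divisor must be adjusted.
With modified divisor 560: modified quotas P1 10.784, P2 3.330, P3 3.395, P4 4.266, P5 11.850, P6 5.121, P7 5.470.
Rounding down: P1 10, P2 3, P3 3, P4 4, P5 11, P6 5, P7 5 (total 41).

P1 10; P2 3; P3 3; P4 4; P5 11; P6 5; P7 5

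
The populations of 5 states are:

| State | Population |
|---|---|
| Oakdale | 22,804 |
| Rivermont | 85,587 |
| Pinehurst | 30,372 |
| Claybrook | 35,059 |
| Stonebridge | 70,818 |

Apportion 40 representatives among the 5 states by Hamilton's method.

Standard divisor: 244640 ÷ 40 = 6116.
Standard quotas: Oakdale 3.7286, Rivermont 13.9940, Pinehurst 4.9660, Claybrook 5.7323, Stonebridge 11.5791.
Lower quotas: Oakdale 3, Rivermont 13, Pinehurst 4, Claybrook 5, Stonebridge 11 (sum 36, leaving 4 seats).
Remainders in descending order: Rivermont 0.9940, Pinehurst 0.9660, Claybrook 0.7323, Oakdale 0.7286, Stonebridge 0.5791.
Largest remainders: Rivermont, Pinehurst, Claybrook, Oakdale receive the extra seats.

Oakdale 4; Rivermont 14; Pinehurst 5; Claybrook 6; Stonebridge 11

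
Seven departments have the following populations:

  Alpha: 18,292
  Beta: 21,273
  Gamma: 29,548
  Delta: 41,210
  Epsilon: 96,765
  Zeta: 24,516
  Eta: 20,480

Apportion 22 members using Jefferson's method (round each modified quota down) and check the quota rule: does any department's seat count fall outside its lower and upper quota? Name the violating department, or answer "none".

Standard quotas: Alpha 1.596, Beta 1.857, Gamma 2.579, Delta 3.596, Epsilon 8.445, Zeta 2.140, Eta 1.787.
Jefferson allocation: Alpha 1, Beta 2, Gamma 2, Delta 4, Epsilon 9, Zeta 2, Eta 2.
Every allocation lies between the lower and upper quota.

none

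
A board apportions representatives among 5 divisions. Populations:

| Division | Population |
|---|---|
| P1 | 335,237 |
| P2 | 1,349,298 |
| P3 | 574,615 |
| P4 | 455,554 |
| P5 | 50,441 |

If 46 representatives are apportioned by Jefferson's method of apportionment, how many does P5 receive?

Standard divisor 2765145/46 ≈ 60111.848; standard quotas: P1 5.577, P2 22.446, P3 9.559, P4 7.578, P5 0.839.
Rounding down gives 5, 22, 9, 7, 0 = 43 seats, so the divisor must be adjusted.
With modified divisor 56600: modified quotas P1 5.923, P2 23.839, P3 10.152, P4 8.049, P5 0.891.
Rounding down: P1 5, P2 23, P3 10, P4 8, P5 0 (total 46).
P5 receives 0.

0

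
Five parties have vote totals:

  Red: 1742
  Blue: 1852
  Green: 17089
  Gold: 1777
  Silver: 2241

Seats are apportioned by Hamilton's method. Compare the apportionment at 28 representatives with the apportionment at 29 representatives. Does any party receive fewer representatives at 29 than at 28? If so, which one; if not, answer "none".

none

At 28 seats: Red 2, Blue 2, Green 19, Gold 2, Silver 3.
At 29 seats: Red 2, Blue 2, Green 20, Gold 2, Silver 3.
No party's allocation decreased.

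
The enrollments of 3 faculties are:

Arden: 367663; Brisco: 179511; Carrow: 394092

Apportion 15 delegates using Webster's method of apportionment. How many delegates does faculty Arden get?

6

Standard divisor 941266/15 ≈ 62751.067; standard quotas: Arden 5.859, Brisco 2.861, Carrow 6.280.
Rounding to the nearest integer gives Arden 6, Brisco 3, Carrow 6 — total 15, matching the house size, so no adjustment is needed.
Arden receives 6.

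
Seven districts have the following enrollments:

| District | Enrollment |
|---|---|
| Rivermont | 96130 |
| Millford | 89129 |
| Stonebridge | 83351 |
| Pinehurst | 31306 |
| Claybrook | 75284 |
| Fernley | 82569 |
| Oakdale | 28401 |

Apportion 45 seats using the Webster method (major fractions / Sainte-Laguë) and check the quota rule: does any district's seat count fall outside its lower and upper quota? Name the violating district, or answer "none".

none

Standard quotas: Rivermont 8.898, Millford 8.250, Stonebridge 7.715, Pinehurst 2.898, Claybrook 6.968, Fernley 7.643, Oakdale 2.629.
Webster allocation: Rivermont 9, Millford 8, Stonebridge 8, Pinehurst 3, Claybrook 7, Fernley 7, Oakdale 3.
Every allocation lies between the lower and upper quota.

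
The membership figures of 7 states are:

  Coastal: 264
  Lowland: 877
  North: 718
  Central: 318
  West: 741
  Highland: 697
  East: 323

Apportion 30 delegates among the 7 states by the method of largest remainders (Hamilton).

Coastal 2; Lowland 7; North 6; Central 2; West 6; Highland 5; East 2

Standard divisor: 3938 ÷ 30 ≈ 131.267.
Standard quotas: Coastal 2.011, Lowland 6.681, North 5.470, Central 2.423, West 5.645, Highland 5.310, East 2.461.
Lower quotas: Coastal 2, Lowland 6, North 5, Central 2, West 5, Highland 5, East 2 (sum 27, leaving 3 seats).
Remainders in descending order: Lowland 0.681, West 0.645, North 0.470, East 0.461, Central 0.423, Highland 0.310, Coastal 0.011.
Largest remainders: Lowland, West, North receive the extra seats.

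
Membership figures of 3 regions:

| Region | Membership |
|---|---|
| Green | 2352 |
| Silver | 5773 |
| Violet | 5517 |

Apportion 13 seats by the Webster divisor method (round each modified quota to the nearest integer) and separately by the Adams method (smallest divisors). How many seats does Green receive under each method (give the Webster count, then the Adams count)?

2 and 3

Webster: Green 2, Silver 6, Violet 5.
Adams: Green 3, Silver 5, Violet 5.
Green gets 2 under Webster and 3 under Adams.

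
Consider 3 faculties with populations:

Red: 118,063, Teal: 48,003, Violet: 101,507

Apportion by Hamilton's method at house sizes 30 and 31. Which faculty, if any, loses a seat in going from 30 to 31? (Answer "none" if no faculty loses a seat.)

At 30 seats: Red 13, Teal 6, Violet 11.
At 31 seats: Red 14, Teal 5, Violet 12.
Teal drops from 6 to 5.

Teal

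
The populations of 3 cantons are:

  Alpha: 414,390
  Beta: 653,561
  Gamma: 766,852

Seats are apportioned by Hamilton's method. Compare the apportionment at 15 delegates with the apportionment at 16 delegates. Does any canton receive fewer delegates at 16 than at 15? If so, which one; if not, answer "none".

At 15 seats: Alpha 4, Beta 5, Gamma 6.
At 16 seats: Alpha 3, Beta 6, Gamma 7.
Alpha drops from 4 to 3.

Alpha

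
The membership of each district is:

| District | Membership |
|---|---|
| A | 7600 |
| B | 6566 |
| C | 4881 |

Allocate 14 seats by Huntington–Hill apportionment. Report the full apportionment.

With divisor 1398: modified quotas A 5.436, B 4.697, C 3.491.
Geometric-mean thresholds: A √(5·6)=5.477, B √(4·5)=4.472, C √(3·4)=3.464.
Each quota rounded against its threshold gives A 5, B 5, C 4 (total 14).

A 5; B 5; C 4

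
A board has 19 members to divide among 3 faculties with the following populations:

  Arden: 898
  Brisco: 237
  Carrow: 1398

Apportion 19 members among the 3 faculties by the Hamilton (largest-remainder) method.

The standard divisor is 2533/19 ≈ 133.316.
Standard quotas: Arden 6.736, Brisco 1.778, Carrow 10.486.
Lower quotas: Arden 6, Brisco 1, Carrow 10 (sum 17, leaving 2 seats).
Remainders in descending order: Brisco 0.778, Arden 0.736, Carrow 0.486.
The surplus seats go to Brisco, Arden.

Arden 7, Brisco 2, Carrow 10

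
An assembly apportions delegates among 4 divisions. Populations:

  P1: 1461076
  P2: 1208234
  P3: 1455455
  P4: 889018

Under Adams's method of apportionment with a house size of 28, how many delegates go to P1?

Standard divisor 5013783/28 ≈ 179063.679; standard quotas: P1 8.160, P2 6.748, P3 8.128, P4 4.965.
Rounding up gives 9, 7, 9, 5 = 30 seats, so the divisor must be adjusted.
With modified divisor 192000: modified quotas P1 7.610, P2 6.293, P3 7.580, P4 4.630.
Rounding up: P1 8, P2 7, P3 8, P4 5 (total 28).
P1 receives 8.

8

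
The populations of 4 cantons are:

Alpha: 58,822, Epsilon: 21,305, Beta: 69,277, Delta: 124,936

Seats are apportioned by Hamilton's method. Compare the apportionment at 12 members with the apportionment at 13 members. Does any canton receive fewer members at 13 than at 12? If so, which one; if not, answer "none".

none

At 12 seats: Alpha 3, Epsilon 1, Beta 3, Delta 5.
At 13 seats: Alpha 3, Epsilon 1, Beta 3, Delta 6.
No canton's allocation decreased.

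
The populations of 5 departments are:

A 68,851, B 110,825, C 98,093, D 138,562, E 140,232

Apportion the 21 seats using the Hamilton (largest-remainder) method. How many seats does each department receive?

A=3, B=4, C=4, D=5, E=5

Total 556563; standard divisor 556563/21 = 26503.
Standard quotas: A 2.5979, B 4.1816, C 3.7012, D 5.2282, E 5.2912.
Lower quotas: A 2, B 4, C 3, D 5, E 5 (sum 19, leaving 2 seats).
Remainders in descending order: C 0.7012, A 0.5979, E 0.2912, D 0.2282, B 0.1816.
Largest remainders: C, A receive the extra seats.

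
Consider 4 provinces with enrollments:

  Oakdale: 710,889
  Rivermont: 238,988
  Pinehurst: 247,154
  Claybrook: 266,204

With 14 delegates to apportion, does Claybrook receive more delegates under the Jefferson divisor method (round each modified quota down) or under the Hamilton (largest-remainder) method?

Jefferson: Oakdale 8, Rivermont 2, Pinehurst 2, Claybrook 2.
Hamilton: Oakdale 7, Rivermont 2, Pinehurst 2, Claybrook 3.
Claybrook gets 2 under Jefferson and 3 under Hamilton.

Hamilton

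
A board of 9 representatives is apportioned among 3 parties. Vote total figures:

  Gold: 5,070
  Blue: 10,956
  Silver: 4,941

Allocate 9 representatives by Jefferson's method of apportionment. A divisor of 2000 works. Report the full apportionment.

With modified divisor 2000: modified quotas Gold 2.535, Blue 5.478, Silver 2.470.
Rounding down: Gold 2, Blue 5, Silver 2 (total 9).

Gold=2, Blue=5, Silver=2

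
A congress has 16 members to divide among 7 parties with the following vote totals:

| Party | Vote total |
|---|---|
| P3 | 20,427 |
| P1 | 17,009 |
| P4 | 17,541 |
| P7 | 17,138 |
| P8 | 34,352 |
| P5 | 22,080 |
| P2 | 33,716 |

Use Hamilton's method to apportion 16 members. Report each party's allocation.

Total 162263; standard divisor 162263/16 ≈ 10141.438.
Standard quotas: P3 2.0142, P1 1.6772, P4 1.7296, P7 1.6899, P8 3.3873, P5 2.1772, P2 3.3246.
Lower quotas: P3 2, P1 1, P4 1, P7 1, P8 3, P5 2, P2 3 (sum 13, leaving 3 seats).
Remainders in descending order: P4 0.7296, P7 0.6899, P1 0.6772, P8 0.3873, P2 0.3246, P5 0.1772, P3 0.0142.
The surplus seats go to P4, P7, P1.

P3 2, P1 2, P4 2, P7 2, P8 3, P5 2, P2 3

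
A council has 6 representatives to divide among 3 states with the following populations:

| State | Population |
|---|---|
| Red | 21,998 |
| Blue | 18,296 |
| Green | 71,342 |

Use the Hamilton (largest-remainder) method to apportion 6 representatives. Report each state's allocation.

Red=1, Blue=1, Green=4

Total 111636; standard divisor 111636/6 = 18606.
Standard quotas: Red 1.1823, Blue 0.9833, Green 3.8344.
Lower quotas: Red 1, Blue 0, Green 3 (sum 4, leaving 2 seats).
Remainders in descending order: Blue 0.9833, Green 0.8344, Red 0.1823.
The surplus seats go to Blue, Green.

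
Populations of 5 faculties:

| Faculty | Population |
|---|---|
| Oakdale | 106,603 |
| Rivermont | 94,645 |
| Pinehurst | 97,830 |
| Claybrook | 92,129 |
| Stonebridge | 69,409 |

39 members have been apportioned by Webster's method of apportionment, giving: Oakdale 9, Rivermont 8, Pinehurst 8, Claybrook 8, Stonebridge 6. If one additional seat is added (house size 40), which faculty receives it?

Priority for the next seat is population ÷ (current seats + 0.5).
Priorities: Oakdale 11221.368, Rivermont 11134.706, Pinehurst 11509.412, Claybrook 10838.706, Stonebridge 10678.308.
Highest priority: Pinehurst.

Pinehurst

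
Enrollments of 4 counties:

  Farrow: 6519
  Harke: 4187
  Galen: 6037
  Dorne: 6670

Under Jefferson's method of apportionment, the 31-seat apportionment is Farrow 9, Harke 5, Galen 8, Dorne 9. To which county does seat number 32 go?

Priority for the next seat is population ÷ (current seats + 1).
Priorities: Farrow 651.900, Harke 697.833, Galen 670.778, Dorne 667.000.
Highest priority: Harke.

Harke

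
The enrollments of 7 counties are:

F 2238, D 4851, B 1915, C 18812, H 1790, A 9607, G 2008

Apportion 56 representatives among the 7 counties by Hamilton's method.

F 3; D 7; B 3; C 25; H 2; A 13; G 3

Total 41221; standard divisor 41221/56 ≈ 736.089.
Standard quotas: F 3.0404, D 6.5902, B 2.6016, C 25.5567, H 2.4318, A 13.0514, G 2.7279.
Lower quotas: F 3, D 6, B 2, C 25, H 2, A 13, G 2 (sum 53, leaving 3 seats).
Remainders in descending order: G 0.7279, B 0.6016, D 0.5902, C 0.5567, H 0.4318, A 0.0514, F 0.0404.
Largest remainders: G, B, D receive the extra seats.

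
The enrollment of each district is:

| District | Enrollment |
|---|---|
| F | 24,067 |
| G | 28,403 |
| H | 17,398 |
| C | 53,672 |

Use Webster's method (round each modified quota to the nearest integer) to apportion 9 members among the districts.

F=2, G=2, H=1, C=4

Standard divisor 123540/9 ≈ 13726.667; standard quotas: F 1.753, G 2.069, H 1.267, C 3.910.
Rounding to the nearest integer gives F 2, G 2, H 1, C 4 — total 9, matching the house size, so no adjustment is needed.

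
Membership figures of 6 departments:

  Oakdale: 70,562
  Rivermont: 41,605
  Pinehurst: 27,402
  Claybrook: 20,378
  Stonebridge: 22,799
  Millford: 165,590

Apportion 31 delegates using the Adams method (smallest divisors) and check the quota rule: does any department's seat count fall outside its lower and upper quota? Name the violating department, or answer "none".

Standard quotas: Oakdale 6.280, Rivermont 3.703, Pinehurst 2.439, Claybrook 1.814, Stonebridge 2.029, Millford 14.737.
Adams allocation: Oakdale 6, Rivermont 4, Pinehurst 3, Claybrook 2, Stonebridge 2, Millford 14.
Every allocation lies between the lower and upper quota.

none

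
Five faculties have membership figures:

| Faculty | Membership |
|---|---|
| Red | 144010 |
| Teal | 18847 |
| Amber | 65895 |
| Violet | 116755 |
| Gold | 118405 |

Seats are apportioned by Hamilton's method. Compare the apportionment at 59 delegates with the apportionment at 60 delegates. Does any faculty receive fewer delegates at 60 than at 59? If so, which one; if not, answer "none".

At 59 seats: Red 18, Teal 3, Amber 8, Violet 15, Gold 15.
At 60 seats: Red 19, Teal 2, Amber 9, Violet 15, Gold 15.
Teal drops from 3 to 2.

Teal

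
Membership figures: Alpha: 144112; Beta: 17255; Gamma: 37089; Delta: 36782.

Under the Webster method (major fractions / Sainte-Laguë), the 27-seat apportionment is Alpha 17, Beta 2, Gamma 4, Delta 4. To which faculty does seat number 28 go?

Priority for the next seat is population ÷ (current seats + 0.5).
Priorities: Alpha 8234.971, Beta 6902.000, Gamma 8242.000, Delta 8173.778.
Highest priority: Gamma.

Gamma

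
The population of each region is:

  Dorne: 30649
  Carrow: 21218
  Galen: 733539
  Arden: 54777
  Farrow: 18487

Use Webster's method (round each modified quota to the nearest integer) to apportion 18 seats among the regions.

Dorne=1; Carrow=0; Galen=16; Arden=1; Farrow=0

Standard divisor 858670/18 ≈ 47703.889; standard quotas: Dorne 0.642, Carrow 0.445, Galen 15.377, Arden 1.148, Farrow 0.388.
Rounding to the nearest integer gives 1, 0, 15, 1, 0 = 17 seats, so the divisor must be adjusted.
With modified divisor 45900: modified quotas Dorne 0.668, Carrow 0.462, Galen 15.981, Arden 1.193, Farrow 0.403.
Rounding to the nearest integer: Dorne 1, Carrow 0, Galen 16, Arden 1, Farrow 0 (total 18).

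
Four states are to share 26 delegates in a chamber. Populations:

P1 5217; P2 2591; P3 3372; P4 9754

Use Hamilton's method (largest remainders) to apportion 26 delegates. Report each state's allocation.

P1 7, P2 3, P3 4, P4 12

Total 20934; standard divisor 20934/26 ≈ 805.154.
Standard quotas: P1 6.4795, P2 3.2180, P3 4.1880, P4 12.1145.
Lower quotas: P1 6, P2 3, P3 4, P4 12 (sum 25, leaving 1 seat).
Remainders in descending order: P1 0.4795, P2 0.2180, P3 0.1880, P4 0.1145.
The surplus seat goes to P1.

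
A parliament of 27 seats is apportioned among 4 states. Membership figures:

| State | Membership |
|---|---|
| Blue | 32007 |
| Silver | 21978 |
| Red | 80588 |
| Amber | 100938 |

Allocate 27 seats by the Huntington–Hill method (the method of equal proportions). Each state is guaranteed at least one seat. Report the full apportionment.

Blue 4; Silver 3; Red 9; Amber 11

With divisor 8879: modified quotas Blue 3.605, Silver 2.475, Red 9.076, Amber 11.368.
Geometric-mean thresholds: Blue √(3·4)=3.464, Silver √(2·3)=2.449, Red √(9·10)=9.487, Amber √(11·12)=11.489.
Each quota rounded against its threshold gives Blue 4, Silver 3, Red 9, Amber 11 (total 27).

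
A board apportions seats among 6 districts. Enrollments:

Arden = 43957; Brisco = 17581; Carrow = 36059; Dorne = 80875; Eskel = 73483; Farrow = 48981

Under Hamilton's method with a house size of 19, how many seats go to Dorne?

5

Total 300936; standard divisor 300936/19 ≈ 15838.737.
Standard quotas: Arden 2.7753, Brisco 1.1100, Carrow 2.2766, Dorne 5.1062, Eskel 4.6394, Farrow 3.0925.
Lower quotas: Arden 2, Brisco 1, Carrow 2, Dorne 5, Eskel 4, Farrow 3 (sum 17, leaving 2 seats).
Remainders in descending order: Arden 0.7753, Eskel 0.6394, Carrow 0.2766, Brisco 0.1100, Dorne 0.1062, Farrow 0.0925.
The surplus seats go to Arden, Eskel.
Dorne receives 5.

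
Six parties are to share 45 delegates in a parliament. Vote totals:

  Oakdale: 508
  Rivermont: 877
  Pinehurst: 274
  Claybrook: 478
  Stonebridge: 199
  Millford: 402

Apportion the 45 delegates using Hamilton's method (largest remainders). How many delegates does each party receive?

Standard divisor: 2738 ÷ 45 ≈ 60.844.
Standard quotas: Oakdale 8.349, Rivermont 14.414, Pinehurst 4.503, Claybrook 7.856, Stonebridge 3.271, Millford 6.607.
Lower quotas: Oakdale 8, Rivermont 14, Pinehurst 4, Claybrook 7, Stonebridge 3, Millford 6 (sum 42, leaving 3 seats).
Remainders in descending order: Claybrook 0.856, Millford 0.607, Pinehurst 0.503, Rivermont 0.414, Oakdale 0.349, Stonebridge 0.271.
The surplus seats go to Claybrook, Millford, Pinehurst.

Oakdale 8, Rivermont 14, Pinehurst 5, Claybrook 8, Stonebridge 3, Millford 7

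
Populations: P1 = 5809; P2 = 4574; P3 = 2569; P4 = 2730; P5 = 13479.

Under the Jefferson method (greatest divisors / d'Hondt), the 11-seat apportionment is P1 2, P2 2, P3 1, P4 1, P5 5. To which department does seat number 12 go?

Priority for the next seat is population ÷ (current seats + 1).
Priorities: P1 1936.333, P2 1524.667, P3 1284.500, P4 1365.000, P5 2246.500.
Highest priority: P5.

P5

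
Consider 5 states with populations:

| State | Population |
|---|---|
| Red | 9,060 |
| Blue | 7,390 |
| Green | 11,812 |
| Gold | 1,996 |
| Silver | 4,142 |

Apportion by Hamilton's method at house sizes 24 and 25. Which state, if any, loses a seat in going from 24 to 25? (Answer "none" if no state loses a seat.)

At 24 seats: Red 6, Blue 5, Green 8, Gold 2, Silver 3.
At 25 seats: Red 7, Blue 5, Green 9, Gold 1, Silver 3.
Gold drops from 2 to 1.

Gold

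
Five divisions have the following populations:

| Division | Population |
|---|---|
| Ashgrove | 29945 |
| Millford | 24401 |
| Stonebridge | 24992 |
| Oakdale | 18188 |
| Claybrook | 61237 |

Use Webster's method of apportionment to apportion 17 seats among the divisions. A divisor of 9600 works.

Ashgrove 3, Millford 3, Stonebridge 3, Oakdale 2, Claybrook 6

With modified divisor 9600: modified quotas Ashgrove 3.119, Millford 2.542, Stonebridge 2.603, Oakdale 1.895, Claybrook 6.379.
Rounding to the nearest integer: Ashgrove 3, Millford 3, Stonebridge 3, Oakdale 2, Claybrook 6 (total 17).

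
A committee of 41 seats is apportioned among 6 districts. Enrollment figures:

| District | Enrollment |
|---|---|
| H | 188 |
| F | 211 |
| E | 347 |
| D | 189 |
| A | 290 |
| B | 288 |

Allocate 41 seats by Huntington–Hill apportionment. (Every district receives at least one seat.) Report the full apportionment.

With divisor 38: modified quotas H 4.947, F 5.553, E 9.132, D 4.974, A 7.632, B 7.579.
Geometric-mean thresholds: H √(4·5)=4.472, F √(5·6)=5.477, E √(9·10)=9.487, D √(4·5)=4.472, A √(7·8)=7.483, B √(7·8)=7.483.
Each quota rounded against its threshold gives H 5, F 6, E 9, D 5, A 8, B 8 (total 41).

H=5, F=6, E=9, D=5, A=8, B=8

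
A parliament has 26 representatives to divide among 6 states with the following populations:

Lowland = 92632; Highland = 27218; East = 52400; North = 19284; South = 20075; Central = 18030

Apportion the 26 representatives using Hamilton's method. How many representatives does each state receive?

Lowland: 11, Highland: 3, East: 6, North: 2, South: 2, Central: 2

Standard divisor: 229639 ÷ 26 ≈ 8832.269.
Standard quotas: Lowland 10.4879, Highland 3.0817, East 5.9328, North 2.1834, South 2.2729, Central 2.0414.
Lower quotas: Lowland 10, Highland 3, East 5, North 2, South 2, Central 2 (sum 24, leaving 2 seats).
Remainders in descending order: East 0.9328, Lowland 0.4879, South 0.2729, North 0.1834, Highland 0.0817, Central 0.0414.
Largest remainders: East, Lowland receive the extra seats.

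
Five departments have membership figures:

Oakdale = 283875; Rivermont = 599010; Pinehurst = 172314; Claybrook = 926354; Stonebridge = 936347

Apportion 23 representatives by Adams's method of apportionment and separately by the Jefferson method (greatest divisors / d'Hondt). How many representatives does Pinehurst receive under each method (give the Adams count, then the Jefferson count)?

2 and 1

Adams: Oakdale 2, Rivermont 5, Pinehurst 2, Claybrook 7, Stonebridge 7.
Jefferson: Oakdale 2, Rivermont 5, Pinehurst 1, Claybrook 7, Stonebridge 8.
Pinehurst gets 2 under Adams and 1 under Jefferson.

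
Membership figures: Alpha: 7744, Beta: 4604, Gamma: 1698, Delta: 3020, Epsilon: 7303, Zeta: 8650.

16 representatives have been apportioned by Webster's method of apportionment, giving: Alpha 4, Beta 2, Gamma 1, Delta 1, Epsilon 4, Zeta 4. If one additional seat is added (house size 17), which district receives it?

Delta

Priority for the next seat is population ÷ (current seats + 0.5).
Priorities: Alpha 1720.889, Beta 1841.600, Gamma 1132.000, Delta 2013.333, Epsilon 1622.889, Zeta 1922.222.
Highest priority: Delta.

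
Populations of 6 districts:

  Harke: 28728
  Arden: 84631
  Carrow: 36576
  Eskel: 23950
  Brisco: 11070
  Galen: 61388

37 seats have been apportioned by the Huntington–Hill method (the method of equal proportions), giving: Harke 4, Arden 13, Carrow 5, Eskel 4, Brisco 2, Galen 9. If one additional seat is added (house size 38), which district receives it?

Carrow

Priority for the next seat is population ÷ (√(s·(s+1))).
Priorities: Harke 6423.776, Arden 6273.267, Carrow 6677.833, Eskel 5355.383, Brisco 4519.309, Galen 6470.863.
Highest priority: Carrow.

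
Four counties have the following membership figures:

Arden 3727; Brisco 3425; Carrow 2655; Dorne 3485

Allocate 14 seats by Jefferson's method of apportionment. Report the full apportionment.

Arden=4, Brisco=3, Carrow=3, Dorne=4

Standard divisor 13292/14 ≈ 949.429; standard quotas: Arden 3.926, Brisco 3.607, Carrow 2.796, Dorne 3.671.
Rounding down gives 3, 3, 2, 3 = 11 seats, so the divisor must be adjusted.
With modified divisor 864: modified quotas Arden 4.314, Brisco 3.964, Carrow 3.073, Dorne 4.034.
Rounding down: Arden 4, Brisco 3, Carrow 3, Dorne 4 (total 14).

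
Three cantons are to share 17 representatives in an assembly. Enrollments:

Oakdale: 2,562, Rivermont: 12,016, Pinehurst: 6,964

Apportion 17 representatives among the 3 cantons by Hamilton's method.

Standard divisor: 21542 ÷ 17 ≈ 1267.176.
Standard quotas: Oakdale 2.0218, Rivermont 9.4825, Pinehurst 5.4957.
Lower quotas: Oakdale 2, Rivermont 9, Pinehurst 5 (sum 16, leaving 1 seat).
Remainders in descending order: Pinehurst 0.4957, Rivermont 0.4825, Oakdale 0.0218.
The surplus seat goes to Pinehurst.

Oakdale 2; Rivermont 9; Pinehurst 6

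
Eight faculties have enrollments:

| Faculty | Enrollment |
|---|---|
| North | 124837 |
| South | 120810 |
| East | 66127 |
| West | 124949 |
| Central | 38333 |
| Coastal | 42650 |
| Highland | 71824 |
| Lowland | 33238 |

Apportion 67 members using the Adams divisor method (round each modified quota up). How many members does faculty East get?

Standard divisor 622768/67 ≈ 9295.045; standard quotas: North 13.430, South 12.997, East 7.114, West 13.443, Central 4.124, Coastal 4.588, Highland 7.727, Lowland 3.576.
Rounding up gives 14, 13, 8, 14, 5, 5, 8, 4 = 71 seats, so the divisor must be adjusted.
With modified divisor 9800: modified quotas North 12.738, South 12.328, East 6.748, West 12.750, Central 3.912, Coastal 4.352, Highland 7.329, Lowland 3.392.
Rounding up: North 13, South 13, East 7, West 13, Central 4, Coastal 5, Highland 8, Lowland 4 (total 67).
East receives 7.

7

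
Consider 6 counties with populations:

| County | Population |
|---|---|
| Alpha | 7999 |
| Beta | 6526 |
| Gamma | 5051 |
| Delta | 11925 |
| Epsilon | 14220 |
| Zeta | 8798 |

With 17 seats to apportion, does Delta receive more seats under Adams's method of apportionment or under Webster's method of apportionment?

Webster

Adams: Alpha 3, Beta 2, Gamma 2, Delta 3, Epsilon 4, Zeta 3.
Webster: Alpha 2, Beta 2, Gamma 2, Delta 4, Epsilon 4, Zeta 3.
Delta gets 3 under Adams and 4 under Webster.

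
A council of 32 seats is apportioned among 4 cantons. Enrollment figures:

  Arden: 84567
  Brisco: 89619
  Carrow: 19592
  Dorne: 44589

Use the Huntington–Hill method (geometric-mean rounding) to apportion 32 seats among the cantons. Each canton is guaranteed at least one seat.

Arden=11, Brisco=12, Carrow=3, Dorne=6

With divisor 7580: modified quotas Arden 11.157, Brisco 11.823, Carrow 2.585, Dorne 5.882.
Geometric-mean thresholds: Arden √(11·12)=11.489, Brisco √(11·12)=11.489, Carrow √(2·3)=2.449, Dorne √(5·6)=5.477.
Each quota rounded against its threshold gives Arden 11, Brisco 12, Carrow 3, Dorne 6 (total 32).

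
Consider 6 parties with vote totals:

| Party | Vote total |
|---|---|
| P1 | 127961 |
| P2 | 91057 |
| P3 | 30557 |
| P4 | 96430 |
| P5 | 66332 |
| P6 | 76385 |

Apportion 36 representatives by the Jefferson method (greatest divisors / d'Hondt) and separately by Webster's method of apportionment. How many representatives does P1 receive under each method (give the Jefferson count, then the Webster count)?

10 and 9

Jefferson: P1 10, P2 7, P3 2, P4 7, P5 5, P6 5.
Webster: P1 9, P2 7, P3 2, P4 7, P5 5, P6 6.
P1 gets 10 under Jefferson and 9 under Webster.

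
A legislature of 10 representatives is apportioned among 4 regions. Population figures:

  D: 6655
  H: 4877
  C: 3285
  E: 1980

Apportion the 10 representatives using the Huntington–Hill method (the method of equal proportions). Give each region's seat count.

With divisor 1705: modified quotas D 3.903, H 2.860, C 1.927, E 1.161.
Geometric-mean thresholds: D √(3·4)=3.464, H √(2·3)=2.449, C √(1·2)=1.414, E √(1·2)=1.414.
Each quota rounded against its threshold gives D 4, H 3, C 2, E 1 (total 10).

D=4; H=3; C=2; E=1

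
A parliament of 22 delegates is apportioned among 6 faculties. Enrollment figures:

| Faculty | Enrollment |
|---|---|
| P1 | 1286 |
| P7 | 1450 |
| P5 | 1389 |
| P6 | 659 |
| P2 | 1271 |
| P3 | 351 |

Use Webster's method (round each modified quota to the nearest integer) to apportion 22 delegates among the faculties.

Standard divisor 6406/22 ≈ 291.182; standard quotas: P1 4.416, P7 4.980, P5 4.770, P6 2.263, P2 4.365, P3 1.205.
Rounding to the nearest integer gives 4, 5, 5, 2, 4, 1 = 21 seats, so the divisor must be adjusted.
With modified divisor 284: modified quotas P1 4.528, P7 5.106, P5 4.891, P6 2.320, P2 4.475, P3 1.236.
Rounding to the nearest integer: P1 5, P7 5, P5 5, P6 2, P2 4, P3 1 (total 22).

P1 5, P7 5, P5 5, P6 2, P2 4, P3 1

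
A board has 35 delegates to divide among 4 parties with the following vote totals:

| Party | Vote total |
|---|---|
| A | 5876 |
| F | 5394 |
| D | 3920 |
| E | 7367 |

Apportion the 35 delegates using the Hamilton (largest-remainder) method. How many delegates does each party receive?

A 9; F 8; D 6; E 12

Standard divisor: 22557 ÷ 35 ≈ 644.486.
Standard quotas: A 9.1173, F 8.3695, D 6.0824, E 11.4308.
Lower quotas: A 9, F 8, D 6, E 11 (sum 34, leaving 1 seat).
Remainders in descending order: E 0.4308, F 0.3695, A 0.1173, D 0.0824.
Largest remainder: E receives the extra seat.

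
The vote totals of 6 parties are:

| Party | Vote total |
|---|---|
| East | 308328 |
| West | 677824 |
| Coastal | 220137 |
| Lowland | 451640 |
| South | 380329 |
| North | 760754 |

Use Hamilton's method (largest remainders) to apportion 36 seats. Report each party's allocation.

East=4, West=8, Coastal=3, Lowland=6, South=5, North=10

The standard divisor is 2799012/36 ≈ 77750.333.
Standard quotas: East 3.9656, West 8.7180, Coastal 2.8313, Lowland 5.8088, South 4.8917, North 9.7846.
Lower quotas: East 3, West 8, Coastal 2, Lowland 5, South 4, North 9 (sum 31, leaving 5 seats).
Remainders in descending order: East 0.9656, South 0.8917, Coastal 0.8313, Lowland 0.8088, North 0.7846, West 0.7180.
The surplus seats go to East, South, Coastal, Lowland, North.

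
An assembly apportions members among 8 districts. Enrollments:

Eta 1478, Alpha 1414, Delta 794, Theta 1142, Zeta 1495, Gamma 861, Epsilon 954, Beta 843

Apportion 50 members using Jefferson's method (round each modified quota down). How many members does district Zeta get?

9

Standard divisor 8981/50 ≈ 179.62; standard quotas: Eta 8.228, Alpha 7.872, Delta 4.420, Theta 6.358, Zeta 8.323, Gamma 4.793, Epsilon 5.311, Beta 4.693.
Rounding down gives 8, 7, 4, 6, 8, 4, 5, 4 = 46 seats, so the divisor must be adjusted.
With modified divisor 165: modified quotas Eta 8.958, Alpha 8.570, Delta 4.812, Theta 6.921, Zeta 9.061, Gamma 5.218, Epsilon 5.782, Beta 5.109.
Rounding down: Eta 8, Alpha 8, Delta 4, Theta 6, Zeta 9, Gamma 5, Epsilon 5, Beta 5 (total 50).
Zeta receives 9.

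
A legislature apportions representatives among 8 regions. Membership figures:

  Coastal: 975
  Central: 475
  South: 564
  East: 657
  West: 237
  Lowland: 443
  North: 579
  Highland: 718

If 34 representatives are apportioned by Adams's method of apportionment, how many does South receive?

4

Standard divisor 4648/34 ≈ 136.706; standard quotas: Coastal 7.132, Central 3.475, South 4.126, East 4.806, West 1.734, Lowland 3.241, North 4.235, Highland 5.252.
Rounding up gives 8, 4, 5, 5, 2, 4, 5, 6 = 39 seats, so the divisor must be adjusted.
With modified divisor 150: modified quotas Coastal 6.500, Central 3.167, South 3.760, East 4.380, West 1.580, Lowland 2.953, North 3.860, Highland 4.787.
Rounding up: Coastal 7, Central 4, South 4, East 5, West 2, Lowland 3, North 4, Highland 5 (total 34).
South receives 4.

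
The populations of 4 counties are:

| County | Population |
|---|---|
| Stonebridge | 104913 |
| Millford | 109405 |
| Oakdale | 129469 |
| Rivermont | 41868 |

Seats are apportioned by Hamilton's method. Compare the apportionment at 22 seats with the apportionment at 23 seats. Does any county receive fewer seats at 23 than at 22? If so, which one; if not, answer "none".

At 22 seats: Stonebridge 6, Millford 6, Oakdale 7, Rivermont 3.
At 23 seats: Stonebridge 6, Millford 7, Oakdale 8, Rivermont 2.
Rivermont drops from 3 to 2.

Rivermont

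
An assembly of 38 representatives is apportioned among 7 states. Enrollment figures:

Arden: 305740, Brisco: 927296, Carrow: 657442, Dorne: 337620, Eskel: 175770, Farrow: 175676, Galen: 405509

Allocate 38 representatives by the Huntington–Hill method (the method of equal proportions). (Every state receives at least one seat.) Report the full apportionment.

With divisor 76487: modified quotas Arden 3.997, Brisco 12.124, Carrow 8.595, Dorne 4.414, Eskel 2.298, Farrow 2.297, Galen 5.302.
Geometric-mean thresholds: Arden √(3·4)=3.464, Brisco √(12·13)=12.490, Carrow √(8·9)=8.485, Dorne √(4·5)=4.472, Eskel √(2·3)=2.449, Farrow √(2·3)=2.449, Galen √(5·6)=5.477.
Each quota rounded against its threshold gives Arden 4, Brisco 12, Carrow 9, Dorne 4, Eskel 2, Farrow 2, Galen 5 (total 38).

Arden 4, Brisco 12, Carrow 9, Dorne 4, Eskel 2, Farrow 2, Galen 5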